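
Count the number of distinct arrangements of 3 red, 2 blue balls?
Multinomial: 5!/(3! × 2!) = 10.
Final answer: 10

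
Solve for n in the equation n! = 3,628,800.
10
n! is strictly increasing. 8! = 40,320, 9! = 362,880, 10! = 3,628,800 ✓. So n = 10.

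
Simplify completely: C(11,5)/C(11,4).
7/5

Explanation: C(n,k+1)/C(n,k) = (n−k)/(k+1). Here (11−4)/(4+1) = 7/5 = 7/5.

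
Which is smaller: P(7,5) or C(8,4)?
C(8,4)

Working:
P(7,5)=2,520, C(8,4)=70.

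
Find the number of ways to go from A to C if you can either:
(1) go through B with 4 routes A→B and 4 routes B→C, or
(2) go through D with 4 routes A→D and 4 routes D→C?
32

Working:
Route via B: 4×4=16. Route via D: 4×4=16. Total: 32.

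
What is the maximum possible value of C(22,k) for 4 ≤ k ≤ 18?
705,432

Working:
C(22,k) is maximised at the centre of the row: C(22,11) = 705,432.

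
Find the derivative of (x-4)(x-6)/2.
d/dx[(x-4)(x-6)] = (x-6) + (x-4) = 2x - 10. Dividing by 2 gives (2x - 10)/2.

Answer: (2x - 10)/2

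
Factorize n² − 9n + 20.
(n − 4)(n − 5)

Reasoning: Seek roots whose sum is 9 and product is 20: (4, 5). So n² − 9n + 20 = (n − 4)(n − 5).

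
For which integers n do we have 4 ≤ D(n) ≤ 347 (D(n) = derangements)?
4, 5, 6

Solution: Using D(n) = (n−1)[D(n−1) + D(n−2)] with D(1)=0, D(2)=1: D(3)=2; D(4)=9; D(5)=44; D(6)=265; D(7)=1,854. So valid n = 4, 5, 6.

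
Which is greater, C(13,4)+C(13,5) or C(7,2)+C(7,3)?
First=2,002, Second=56.
Final answer: C(13,4)+C(13,5)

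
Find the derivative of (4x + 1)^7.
28(4x + 1)^6

Chain rule: 7(4x+1)^{6} × 4 = 28(4x+1)^{6}.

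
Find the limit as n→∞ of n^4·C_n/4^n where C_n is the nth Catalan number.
C_n ~ 4^n/(n^(3/2)√π), so n^4·C_n/4^n ~ n^(4 − 3/2)/√π → ∞.

Answer: ∞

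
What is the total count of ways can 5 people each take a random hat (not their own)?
44

Reasoning: Using D(n) = (n-1)[D(n-1) + D(n-2)]:
D(5) = (5-1) × [D(4) + D(3)]
      = 4 × [9 + 2]
      = 4 × 11
      = 44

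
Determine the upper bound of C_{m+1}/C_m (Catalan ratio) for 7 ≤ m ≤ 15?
62/17

Reasoning: C_{m+1}/C_m = 2(2m+1)/(m+2), which increases with m. Maximum at m = 15: 2·31/17 = 62/17.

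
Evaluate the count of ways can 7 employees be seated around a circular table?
720

Solution: Circular arrangements: (7-1)! = 720.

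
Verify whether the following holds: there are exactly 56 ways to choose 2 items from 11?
C(11,2) = 55 ≠ 56.

Answer: False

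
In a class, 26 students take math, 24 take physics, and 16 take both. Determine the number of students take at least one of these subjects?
34

Solution: |A∪B| = |A|+|B|-|A∩B| = 26+24-16 = 34.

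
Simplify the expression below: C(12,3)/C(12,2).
C(n,k+1)/C(n,k) = (n−k)/(k+1). Here (12−2)/(2+1) = 10/3 = 10/3.

Answer: 10/3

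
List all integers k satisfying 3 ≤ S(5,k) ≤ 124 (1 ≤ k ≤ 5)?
2, 3, 4

S(5,1)=1; S(5,2)=15; S(5,3)=25; S(5,4)=10; S(5,5)=1. So valid k = 2, 3, 4.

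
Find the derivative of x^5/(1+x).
(5x^4(1+x) - x^5)/(1+x)²

Reasoning: Quotient rule: [5x^{4}(1+x) - x^5]/(1+x)².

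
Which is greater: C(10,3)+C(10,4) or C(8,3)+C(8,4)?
C(10,3)+C(10,4)

Working:
First=330, Second=126.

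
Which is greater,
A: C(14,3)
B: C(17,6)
B

Solution: A=C(14,3)=364, B=C(17,6)=12,376.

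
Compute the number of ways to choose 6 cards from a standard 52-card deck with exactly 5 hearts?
50,193

Working:
13 hearts and 39 non-hearts: C(13,5) × C(39,1) = 1287 × 39 = 50,193.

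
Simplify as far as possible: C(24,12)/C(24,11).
13/12

Solution: C(n,k+1)/C(n,k) = (n−k)/(k+1). Here (24−11)/(11+1) = 13/12 = 13/12.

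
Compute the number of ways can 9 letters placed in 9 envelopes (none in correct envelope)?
Using D(n) = (n-1)[D(n-1) + D(n-2)]:
D(9) = (9-1) × [D(8) + D(7)]
      = 8 × [14833 + 1854]
      = 8 × 16687
      = 133,496

Answer: 133,496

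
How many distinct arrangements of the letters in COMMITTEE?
45,360

Explanation: Word has 9 letters (C=1, O=1, M=2, I=1, T=2, E=2). Arrangements: 9!/Π(k!) = 45,360.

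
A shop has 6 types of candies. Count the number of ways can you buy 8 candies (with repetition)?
1,287

Working:
Stars and bars: C(8+6-1, 8) = C(13, 8) = 1,287.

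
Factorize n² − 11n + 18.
(n − 2)(n − 9)

Reasoning: Seek roots whose sum is 11 and product is 18: (2, 9). So n² − 11n + 18 = (n − 2)(n − 9).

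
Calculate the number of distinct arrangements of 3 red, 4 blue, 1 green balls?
280

Reasoning: Multinomial: 8!/(3! × 4! × 1!) = 280.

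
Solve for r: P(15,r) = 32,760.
4

P(15,r) = 15·14·…·(15−r+1), a product of r factors. Multiplying down from 15: 15 = 15; 15·14 = 210; 15·14·13 = 2,730; 15·14·13·12 = 32,760 ✓ (4 factors). So r = 4.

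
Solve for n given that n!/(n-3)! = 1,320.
n!/(n-3)! = n×(n-1)×(n-2), a product of 3 consecutive integers ≈ (n−1)^3. 1,320^(1/3) + 1 ≈ 12.0; check n = 12: 12×11×10 = 1,320 ✓. So n = 12.

Answer: 12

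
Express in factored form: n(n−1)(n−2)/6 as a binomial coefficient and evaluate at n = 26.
C(n,3); C(26,3) = 2,600
n(n−1)(n−2)/6 = n!/(3!(n−3)!) = C(n,3). At n = 26: C(26,3) = 2,600.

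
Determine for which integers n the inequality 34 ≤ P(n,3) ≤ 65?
5

P(4,3)=24; P(5,3)=60; P(6,3)=120. So valid n = 5.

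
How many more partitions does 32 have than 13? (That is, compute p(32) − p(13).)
8,248

Reasoning: Pentagonal recurrence p(n) = p(n−1) + p(n−2) − p(n−5) − p(n−7) + …: p(32) = p(31) + p(30) − p(27) − p(25) + p(20) + p(17) − p(10) − p(6) = 6,842 + 5,604 − 3,010 − 1,958 + 627 + 297 − 42 − 11 = 8,349.
p(13) = p(12) + p(11) − p(8) − p(6) + p(1) = 77 + 56 − 22 − 11 + 1 = 101.
Difference = 8,349 − 101 = 8,248.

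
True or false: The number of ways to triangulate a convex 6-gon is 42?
Triangulations of a convex 6-gon are counted by the Catalan number C_4: C_4 = C(8,4)/(4+1) = 70/5 = 14.

Answer: False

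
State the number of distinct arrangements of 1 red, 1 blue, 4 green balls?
Multinomial: 6!/(1! × 1! × 4!) = 30.
Final answer: 30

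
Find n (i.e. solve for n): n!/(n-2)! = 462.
22

Explanation: n!/(n-2)! = n×(n-1), a product of 2 consecutive integers ≈ (n−0.5)^2. 462^(1/2) + 0.5 ≈ 22.0; check n = 22: 22×21 = 462 ✓. So n = 22.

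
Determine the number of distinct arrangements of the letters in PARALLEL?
3,360

Explanation: Word has 8 letters (P=1, A=2, R=1, L=3, E=1). Arrangements: 8!/Π(k!) = 3,360.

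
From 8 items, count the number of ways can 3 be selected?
56
C(8,3) = 8! / (3! × (8-3)!)
         = 8! / (3! × 5!)
         = 56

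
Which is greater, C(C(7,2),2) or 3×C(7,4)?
C(C(7,2),2)

Working:
C(C(7,2),2)=210, 3×C(7,4)=105.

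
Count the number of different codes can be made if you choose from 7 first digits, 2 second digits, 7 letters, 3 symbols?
294

By the multiplication principle: 7 × 2 × 7 × 3 = 294.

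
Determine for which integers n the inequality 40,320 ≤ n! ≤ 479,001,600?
n! is strictly increasing; 8! = 40,320 and 12! = 479,001,600, so valid n = 8, 9, 10, 11, 12.

Answer: 8, 9, 10, 11, 12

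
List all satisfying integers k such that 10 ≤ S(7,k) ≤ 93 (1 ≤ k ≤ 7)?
2, 6
S(7,1)=1; S(7,2)=63; S(7,3)=301; S(7,4)=350; S(7,5)=140; S(7,6)=21; S(7,7)=1. So valid k = 2, 6.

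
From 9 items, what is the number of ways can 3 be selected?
84

Explanation: C(9,3) = 9! / (3! × (9-3)!)
         = 9! / (3! × 6!)
         = 84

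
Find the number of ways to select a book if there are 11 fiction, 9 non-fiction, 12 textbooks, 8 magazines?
By the addition principle: 11 + 9 + 12 + 8 = 40.
Final answer: 40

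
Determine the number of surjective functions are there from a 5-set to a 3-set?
150

Working:
Onto functions = 3! × S(5,3)
First compute S(5,3) via recurrence:
Using the Stirling recurrence: S(n,k) = k·S(n-1,k) + S(n-1,k-1)
S(5,3) = 3·S(4,3) + S(4,2)
         = 3·6 + 7
         = 18 + 7
         = 25
Then: 6 × 25 = 150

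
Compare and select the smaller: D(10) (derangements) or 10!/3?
10!/3

Reasoning: D(10) = (10-1)·[D(9) + D(8)] = 9·[133,496 + 14,833] = 1,334,961; 10!/3 = 3,628,800/3 = 1,209,600.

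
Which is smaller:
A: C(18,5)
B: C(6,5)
B

A=C(18,5)=8,568, B=C(6,5)=6.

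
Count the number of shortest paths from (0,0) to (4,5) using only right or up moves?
126

Explanation: Choose 4 rights from 9 moves: C(9,4) = 126.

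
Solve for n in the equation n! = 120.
n! is strictly increasing. 3! = 6, 4! = 24, 5! = 120 ✓. So n = 5.
Final answer: 5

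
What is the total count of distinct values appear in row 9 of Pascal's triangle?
Row 9 has entries C(9,0)..C(9,9); by symmetry C(9,k)=C(9,9-k), giving 5 distinct values.

Answer: 5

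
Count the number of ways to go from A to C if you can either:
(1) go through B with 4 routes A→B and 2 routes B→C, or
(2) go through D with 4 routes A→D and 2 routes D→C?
16
Route via B: 4×2=8. Route via D: 4×2=8. Total: 16.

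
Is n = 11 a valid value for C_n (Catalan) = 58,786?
Yes

Solution: C_11 = C(22,11)/(11+1) = 705,432/12 = 58,786, which equals 58,786.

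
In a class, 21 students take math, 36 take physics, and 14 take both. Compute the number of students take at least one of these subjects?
43

Solution: |A∪B| = |A|+|B|-|A∩B| = 21+36-14 = 43.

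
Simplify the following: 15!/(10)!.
360,360
This equals 15×14×...×11 = 360,360.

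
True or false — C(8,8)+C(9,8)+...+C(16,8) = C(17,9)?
True
Hockey stick identity gives Σ = C(17,9) = 24,310; RHS C(17,9) = 24,310.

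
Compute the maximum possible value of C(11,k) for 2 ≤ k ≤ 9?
462
C(11,k) is maximised at the centre of the row: C(11,5) = 462.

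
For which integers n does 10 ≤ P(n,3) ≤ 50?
4

P(3,3)=6; P(4,3)=24; P(5,3)=60. So valid n = 4.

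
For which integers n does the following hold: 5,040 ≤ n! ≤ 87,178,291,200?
7, 8, 9, 10, 11, 12, 13, 14

Working:
n! is strictly increasing; 7! = 5,040 and 14! = 87,178,291,200, so valid n = 7, 8, 9, 10, 11, 12, 13, 14.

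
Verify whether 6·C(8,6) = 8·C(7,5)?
True

Working:
Absorption identity k·C(n,k) = n·C(n-1,k-1). LHS = 6·28 = 168; RHS = 8·21 = 168.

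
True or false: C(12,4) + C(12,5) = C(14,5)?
False
Pascal's identity gives C(13,5) = 1,287, whereas C(14,5) = 2,002.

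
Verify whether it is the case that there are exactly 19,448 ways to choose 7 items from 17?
True

Reasoning: C(17,7) = 19,448.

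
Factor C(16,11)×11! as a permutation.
P(16,11)

Explanation: C(16,11)×11! = [16!/(11!(5)!)]×11! = 16!/(5)! = P(16,11) = 174,356,582,400.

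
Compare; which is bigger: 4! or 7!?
4!=24, 7!=5,040. 7! > 4!.

Answer: 7!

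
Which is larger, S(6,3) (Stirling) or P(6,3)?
S(6,3) = 3·S(5,3) + S(5,2) = 3·25 + 15 = 90; P(6,3) = 120.

Answer: P(6,3)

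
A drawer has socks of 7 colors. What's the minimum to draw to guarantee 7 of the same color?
Worst case: 6 of each = 42. One more: 43.

Answer: 43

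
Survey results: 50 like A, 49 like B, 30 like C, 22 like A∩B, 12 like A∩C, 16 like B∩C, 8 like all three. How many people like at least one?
87

Working:
|A∪B∪C| = 50+49+30-22-12-16+8 = 87.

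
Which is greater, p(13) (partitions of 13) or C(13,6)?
Pentagonal recurrence p(n) = p(n−1) + p(n−2) − p(n−5) − p(n−7) + …: p(13) = p(12) + p(11) − p(8) − p(6) + p(1) = 77 + 56 − 22 − 11 + 1 = 101; C(13,6) = 1,716.

Answer: C(13,6)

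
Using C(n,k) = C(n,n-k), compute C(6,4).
15

Explanation: C(6,4) = C(6,2) = 15.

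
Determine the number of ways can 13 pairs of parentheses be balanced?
742,900

Explanation: Using the Catalan number formula: C_n = C(2n, n) / (n+1)
C_13 = C(26, 13) / (13+1)
     = 10400600 / 14
     = 742,900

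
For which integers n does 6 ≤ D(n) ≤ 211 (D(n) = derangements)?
4, 5
Using D(n) = (n−1)[D(n−1) + D(n−2)] with D(1)=0, D(2)=1: D(3)=2; D(4)=9; D(5)=44; D(6)=265. So valid n = 4, 5.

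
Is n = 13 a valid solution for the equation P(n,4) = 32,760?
P(13,4) = 13·12·11·10 = 17,160, which does not equal 32,760.

Answer: No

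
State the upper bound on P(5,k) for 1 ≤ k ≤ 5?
120

Explanation: P(5,k) increases in k, so maximum at k = 5: 5! = 120.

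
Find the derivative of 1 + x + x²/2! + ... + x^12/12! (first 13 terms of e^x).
1 + x + x²/2! + ... + x^11/11!

Explanation: Differentiating term by term gives the first 12 terms of e^x.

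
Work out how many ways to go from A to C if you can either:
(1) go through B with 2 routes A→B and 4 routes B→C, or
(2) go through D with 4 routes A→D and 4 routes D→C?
Route via B: 2×4=8. Route via D: 4×4=16. Total: 24.
Final answer: 24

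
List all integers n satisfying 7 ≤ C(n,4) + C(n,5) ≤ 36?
6

Working:
C(5,4)+C(5,5)=6; C(6,4)+C(6,5)=21; C(7,4)+C(7,5)=56. So valid n = 6.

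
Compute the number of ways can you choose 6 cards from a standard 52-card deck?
20,358,520

Working:
C(52,6) = 20,358,520.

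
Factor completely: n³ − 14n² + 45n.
n(n − 5)(n − 9)

Explanation: n³ − 14n² + 45n = n(n² − 14n + 45) = n(n − 5)(n − 9).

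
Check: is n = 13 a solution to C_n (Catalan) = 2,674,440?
No

Reasoning: C_13 = C(26,13)/(13+1) = 10,400,600/14 = 742,900, which does not equal 2,674,440.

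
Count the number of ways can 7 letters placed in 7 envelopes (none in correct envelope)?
1,854

Explanation: Using D(n) = (n-1)[D(n-1) + D(n-2)]:
D(7) = (7-1) × [D(6) + D(5)]
      = 6 × [265 + 44]
      = 6 × 309
      = 1,854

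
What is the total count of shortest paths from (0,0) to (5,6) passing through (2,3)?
200

To (2,3): C(5,2)=10. From there: C(6,3)=20. Total: 200.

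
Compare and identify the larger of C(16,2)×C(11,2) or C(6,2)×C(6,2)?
C(16,2)×C(11,2)=6,600, C(6,2)×C(6,2)=225.
Final answer: C(16,2)×C(11,2)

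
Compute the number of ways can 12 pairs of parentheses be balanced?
Using the Catalan number formula: C_n = C(2n, n) / (n+1)
C_12 = C(24, 12) / (12+1)
     = 2704156 / 13
     = 208,012
Final answer: 208,012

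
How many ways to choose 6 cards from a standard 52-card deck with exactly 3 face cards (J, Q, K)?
12 face cards and 40 non-face cards: C(12,3) × C(40,3) = 220 × 9,880 = 2,173,600.
Final answer: 2,173,600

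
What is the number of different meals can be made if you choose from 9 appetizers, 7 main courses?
63

Solution: By the multiplication principle: 9 × 7 = 63.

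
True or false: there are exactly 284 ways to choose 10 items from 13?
False
C(13,10) = 286 ≠ 284.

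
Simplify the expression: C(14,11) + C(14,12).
By Pascal's identity: C(15,12) = 455.
Final answer: 455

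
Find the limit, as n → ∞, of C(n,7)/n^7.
1/5040

Reasoning: C(n,7) ≈ n^7/7! for large n. Limit = 1/7! = 1/5040.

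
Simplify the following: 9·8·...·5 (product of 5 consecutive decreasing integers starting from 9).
15,120

Explanation: This is P(9,5) = 9!/(4)! = 15,120.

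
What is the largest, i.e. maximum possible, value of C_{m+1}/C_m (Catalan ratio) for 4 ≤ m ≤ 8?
17/5

Working:
C_{m+1}/C_m = 2(2m+1)/(m+2), which increases with m. Maximum at m = 8: 2·17/10 = 17/5.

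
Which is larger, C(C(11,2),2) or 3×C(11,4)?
C(C(11,2),2)

Working:
C(C(11,2),2)=1,485, 3×C(11,4)=990.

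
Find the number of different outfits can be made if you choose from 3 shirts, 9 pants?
By the multiplication principle: 3 × 9 = 27.

Answer: 27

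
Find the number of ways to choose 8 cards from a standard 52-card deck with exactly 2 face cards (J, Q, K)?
253,333,080
12 face cards and 40 non-face cards: C(12,2) × C(40,6) = 66 × 3,838,380 = 253,333,080.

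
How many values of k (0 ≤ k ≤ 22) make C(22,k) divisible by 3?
11

Solution: Checking C(22,k) mod 3 for k = 0..22: divisible at k = 2, 5, 6, 7, 8, 11, 14, 15, 16, 17, 20. That's 11 values.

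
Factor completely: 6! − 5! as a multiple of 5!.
5 × 5! = 600

Solution: 6! − 5! = 6·5! − 5! = (6 − 1)·5! = 5 × 5! = 600.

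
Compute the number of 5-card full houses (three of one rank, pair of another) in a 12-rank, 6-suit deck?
39,600

Working:
Triple rank: 12. Triple suits: C(6,3)=20. Pair rank: 11. Pair suits: C(6,2)=15. Total: 39,600.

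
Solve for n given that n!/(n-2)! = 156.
n!/(n-2)! = n×(n-1), a product of 2 consecutive integers ≈ (n−0.5)^2. 156^(1/2) + 0.5 ≈ 13.0; check n = 13: 13×12 = 156 ✓. So n = 13.

Answer: 13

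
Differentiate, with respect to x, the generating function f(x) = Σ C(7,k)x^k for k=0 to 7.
Σ k·C(7,k)x^(k-1) for k=1 to 7

Working:
Term-by-term differentiation gives Σ k·C(7,k)x^{k-1} for k=1 to 7.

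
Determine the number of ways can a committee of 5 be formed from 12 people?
792

Working:
C(12,5) = 12! / (5! × (12-5)!)
         = 12! / (5! × 7!)
         = 792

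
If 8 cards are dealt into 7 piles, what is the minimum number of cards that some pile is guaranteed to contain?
2

Explanation: Pigeonhole: ⌈8/7⌉ = 2.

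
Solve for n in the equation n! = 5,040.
7

Explanation: n! is strictly increasing. 5! = 120, 6! = 720, 7! = 5,040 ✓. So n = 7.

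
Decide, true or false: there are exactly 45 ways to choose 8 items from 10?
True

Working:
C(10,8) = 45.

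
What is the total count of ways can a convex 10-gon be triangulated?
1,430

Solution: Using the Catalan number formula: C_n = C(2n, n) / (n+1)
C_8 = C(16, 8) / (8+1)
     = 12870 / 9
     = 1,430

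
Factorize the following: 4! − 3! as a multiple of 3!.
4! − 3! = 4·3! − 3! = (4 − 1)·3! = 3 × 3! = 18.
Final answer: 3 × 3! = 18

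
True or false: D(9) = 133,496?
True

Reasoning: Derangements of 9 elements: D(9) = (9-1)·[D(8) + D(7)] = 8·[14,833 + 1,854] = 133,496.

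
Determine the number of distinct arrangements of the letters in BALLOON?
1,260

Reasoning: Word has 7 letters (B=1, A=1, L=2, O=2, N=1). Arrangements: 7!/Π(k!) = 1,260.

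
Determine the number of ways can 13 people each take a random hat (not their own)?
2,290,792,932
Using D(n) = (n-1)[D(n-1) + D(n-2)]:
D(13) = (13-1) × [D(12) + D(11)]
      = 12 × [176214841 + 14684570]
      = 12 × 190899411
      = 2,290,792,932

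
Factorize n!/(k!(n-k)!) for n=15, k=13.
C(15,13) = 105

Explanation: This is the binomial coefficient C(15,13) = 105.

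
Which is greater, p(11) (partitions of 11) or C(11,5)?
C(11,5)

Solution: Pentagonal recurrence p(n) = p(n−1) + p(n−2) − p(n−5) − p(n−7) + …: p(11) = p(10) + p(9) − p(6) − p(4) = 42 + 30 − 11 − 5 = 56; C(11,5) = 462.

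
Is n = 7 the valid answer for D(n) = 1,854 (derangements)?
Yes

Solution: D(7) = (7-1)·[D(6) + D(5)] = 6·[265 + 44] = 1,854, which equals 1,854.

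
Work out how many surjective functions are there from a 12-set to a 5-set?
Onto functions = 5! × S(12,5)
First compute S(12,5) via recurrence:
Using the Stirling recurrence: S(n,k) = k·S(n-1,k) + S(n-1,k-1)
S(12,5) = 5·S(11,5) + S(11,4)
         = 5·246730 + 145750
         = 1233650 + 145750
         = 1,379,400
Then: 120 × 1379400 = 165,528,000

Answer: 165,528,000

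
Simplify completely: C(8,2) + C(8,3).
84
By Pascal's identity: C(9,3) = 84.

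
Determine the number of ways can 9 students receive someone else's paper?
133,496
Using D(n) = (n-1)[D(n-1) + D(n-2)]:
D(9) = (9-1) × [D(8) + D(7)]
      = 8 × [14833 + 1854]
      = 8 × 16687
      = 133,496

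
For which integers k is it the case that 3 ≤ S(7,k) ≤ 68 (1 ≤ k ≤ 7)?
2, 6

S(7,1)=1; S(7,2)=63; S(7,3)=301; S(7,4)=350; S(7,5)=140; S(7,6)=21; S(7,7)=1. So valid k = 2, 6.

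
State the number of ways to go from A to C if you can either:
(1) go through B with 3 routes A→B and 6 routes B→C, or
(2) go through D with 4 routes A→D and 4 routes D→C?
34

Route via B: 3×6=18. Route via D: 4×4=16. Total: 34.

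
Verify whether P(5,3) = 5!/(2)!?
Permutation formula P(n,k) = n!/(n-k)!: 5!/2! = 120/2 = 60 = P(5,3). The statement holds.

Answer: True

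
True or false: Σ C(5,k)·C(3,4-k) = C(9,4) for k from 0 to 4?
False

Vandermonde's identity gives C(8,4) = 70; RHS C(9,4) = 126.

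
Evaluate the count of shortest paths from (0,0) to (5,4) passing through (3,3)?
60

Reasoning: To (3,3): C(6,3)=20. From there: C(3,2)=3. Total: 60.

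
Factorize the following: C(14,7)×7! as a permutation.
P(14,7)

C(14,7)×7! = [14!/(7!(7)!)]×7! = 14!/(7)! = P(14,7) = 17,297,280.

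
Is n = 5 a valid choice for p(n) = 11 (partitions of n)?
No

Solution: Pentagonal recurrence p(n) = p(n−1) + p(n−2) − p(n−5) − p(n−7) + …: p(5) = p(4) + p(3) − p(0) = 5 + 3 − 1 = 7, which does not equal 11.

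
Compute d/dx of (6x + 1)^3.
Chain rule: 3(6x+1)^{2} × 6 = 18(6x+1)^{2}.

Answer: 18(6x + 1)^2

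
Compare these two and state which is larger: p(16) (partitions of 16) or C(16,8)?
Pentagonal recurrence p(n) = p(n−1) + p(n−2) − p(n−5) − p(n−7) + …: p(16) = p(15) + p(14) − p(11) − p(9) + p(4) + p(1) = 176 + 135 − 56 − 30 + 5 + 1 = 231; C(16,8) = 12,870.
Final answer: C(16,8)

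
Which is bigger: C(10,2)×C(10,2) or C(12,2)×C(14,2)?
C(12,2)×C(14,2)

Explanation: C(10,2)×C(10,2)=2,025, C(12,2)×C(14,2)=6,006.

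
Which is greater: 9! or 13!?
13!

Solution: 9!=362,880, 13!=6,227,020,800. 13! > 9!.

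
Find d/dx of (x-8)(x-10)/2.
(2x - 18)/2

Working:
d/dx[(x-8)(x-10)] = (x-10) + (x-8) = 2x - 18. Dividing by 2 gives (2x - 18)/2.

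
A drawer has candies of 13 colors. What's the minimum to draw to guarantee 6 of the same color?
66

Worst case: 5 of each = 65. One more: 66.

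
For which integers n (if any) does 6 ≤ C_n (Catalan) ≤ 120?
4, 5

C_3=5; C_4=14; C_5=42; C_6=132. So valid n = 4, 5.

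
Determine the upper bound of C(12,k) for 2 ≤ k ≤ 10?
924

Working:
C(12,k) is maximised at the centre of the row: C(12,6) = 924.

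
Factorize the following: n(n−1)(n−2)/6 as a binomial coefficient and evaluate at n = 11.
C(n,3); C(11,3) = 165

Solution: n(n−1)(n−2)/6 = n!/(3!(n−3)!) = C(n,3). At n = 11: C(11,3) = 165.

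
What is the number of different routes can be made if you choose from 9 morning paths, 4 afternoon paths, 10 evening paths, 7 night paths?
2,520

By the multiplication principle: 9 × 4 × 10 × 7 = 2,520.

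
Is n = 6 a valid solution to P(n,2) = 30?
Yes

Working:
P(6,2) = 6·5 = 30, which equals 30.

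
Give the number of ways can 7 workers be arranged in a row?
5,040

Explanation: Arrangements of 7 distinct objects: 7! = 5,040.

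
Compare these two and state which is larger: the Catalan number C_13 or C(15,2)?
C_13

Reasoning: C_13 = C(26,13)/(13+1) = 10,400,600/14 = 742,900; C(15,2) = 105.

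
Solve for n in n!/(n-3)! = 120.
6

Explanation: n!/(n-3)! = n×(n-1)×(n-2), a product of 3 consecutive integers ≈ (n−1)^3. 120^(1/3) + 1 ≈ 5.9; check n = 6: 6×5×4 = 120 ✓. So n = 6.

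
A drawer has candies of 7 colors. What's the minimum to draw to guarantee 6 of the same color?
Worst case: 5 of each = 35. One more: 36.

Answer: 36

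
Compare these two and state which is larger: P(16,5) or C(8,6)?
P(16,5)
P(16,5)=524,160, C(8,6)=28.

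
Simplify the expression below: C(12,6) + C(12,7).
1,716

Solution: By Pascal's identity: C(13,7) = 1,716.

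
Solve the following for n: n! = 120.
n! is strictly increasing. 3! = 6, 4! = 24, 5! = 120 ✓. So n = 5.
Final answer: 5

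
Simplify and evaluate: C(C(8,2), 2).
C(8,2) = 28, then C(28, 2) = 378.
Final answer: 378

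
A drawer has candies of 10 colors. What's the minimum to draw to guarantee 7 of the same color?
Worst case: 6 of each = 60. One more: 61.

Answer: 61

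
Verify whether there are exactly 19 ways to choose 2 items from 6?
False

Explanation: C(6,2) = 15 ≠ 19.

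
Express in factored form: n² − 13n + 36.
(n − 4)(n − 9)

Explanation: Seek roots whose sum is 13 and product is 36: (4, 9). So n² − 13n + 36 = (n − 4)(n − 9).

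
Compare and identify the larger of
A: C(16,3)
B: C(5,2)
A=C(16,3)=560, B=C(5,2)=10.
Final answer: A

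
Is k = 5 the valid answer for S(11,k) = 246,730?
Yes

Working:
S(11,5) = 5·S(10,5) + S(10,4) = 5·42,525 + 34,105 = 246,730, which equals 246,730.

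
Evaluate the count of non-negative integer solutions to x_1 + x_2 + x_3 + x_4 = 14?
680

C(14+4-1, 4-1) = 680.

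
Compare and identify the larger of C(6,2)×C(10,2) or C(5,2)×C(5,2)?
C(6,2)×C(10,2)

Solution: C(6,2)×C(10,2)=675, C(5,2)×C(5,2)=100.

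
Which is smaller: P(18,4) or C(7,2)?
C(7,2)

Reasoning: P(18,4)=73,440, C(7,2)=21.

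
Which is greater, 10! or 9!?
10!

Solution: 10!=3,628,800, 9!=362,880. 10! > 9!.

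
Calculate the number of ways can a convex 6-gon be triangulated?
14

Reasoning: Using the Catalan number formula: C_n = C(2n, n) / (n+1)
C_4 = C(8, 4) / (4+1)
     = 70 / 5
     = 14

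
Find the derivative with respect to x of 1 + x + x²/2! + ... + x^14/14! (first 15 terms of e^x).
1 + x + x²/2! + ... + x^13/13!

Working:
Differentiating term by term gives the first 14 terms of e^x.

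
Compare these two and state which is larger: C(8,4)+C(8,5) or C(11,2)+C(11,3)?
C(11,2)+C(11,3)

Explanation: First=126, Second=220.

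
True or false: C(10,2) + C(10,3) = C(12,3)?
False

Working:
Pascal's identity gives C(11,3) = 165, whereas C(12,3) = 220.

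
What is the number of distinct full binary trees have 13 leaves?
Using the Catalan number formula: C_n = C(2n, n) / (n+1)
C_12 = C(24, 12) / (12+1)
     = 2704156 / 13
     = 208,012

Answer: 208,012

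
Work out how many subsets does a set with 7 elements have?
128

Working:
Each element can be included or excluded: 2^7 = 128.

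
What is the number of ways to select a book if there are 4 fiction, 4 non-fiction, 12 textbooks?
20

Explanation: By the addition principle: 4 + 4 + 12 = 20.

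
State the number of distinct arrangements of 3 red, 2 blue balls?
10

Solution: Multinomial: 5!/(3! × 2!) = 10.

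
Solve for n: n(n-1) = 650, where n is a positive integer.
26

Reasoning: n² − n − 650 = 0, so n = (1 ± √(1 + 4·650))/2 = (1 ± √2,601)/2 = (1 ± 51)/2, i.e. n = 26 or n = -25. Taking the positive root, n = 26 (check: 26×25 = 650).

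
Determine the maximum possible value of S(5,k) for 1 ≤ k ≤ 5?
25

Working:
Row S(5,k) for k = 1..5 (via S(n,k) = k·S(n−1,k) + S(n−1,k−1)): 1, 15, 25, 10, 1. The row is unimodal; maximum at k = 3: 25.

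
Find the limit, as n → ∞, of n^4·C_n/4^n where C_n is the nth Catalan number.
C_n ~ 4^n/(n^(3/2)√π), so n^4·C_n/4^n ~ n^(4 − 3/2)/√π → ∞.
Final answer: ∞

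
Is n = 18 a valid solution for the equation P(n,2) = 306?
Yes
P(18,2) = 18·17 = 306, which equals 306.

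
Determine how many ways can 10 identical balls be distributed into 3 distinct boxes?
C(10+3-1, 3-1) = C(12, 2) = 66.
Final answer: 66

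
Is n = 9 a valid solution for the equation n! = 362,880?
Yes

Working:
9! = 9·8! = 9·40,320 = 362,880, which equals 362,880.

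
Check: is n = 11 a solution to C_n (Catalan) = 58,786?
Yes

Explanation: C_11 = C(22,11)/(11+1) = 705,432/12 = 58,786, which equals 58,786.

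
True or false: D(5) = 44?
Derangements of 5 elements: D(5) = (5-1)·[D(4) + D(3)] = 4·[9 + 2] = 44.

Answer: True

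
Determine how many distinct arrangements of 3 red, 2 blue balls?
10
Multinomial: 5!/(3! × 2!) = 10.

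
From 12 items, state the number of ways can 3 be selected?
220

C(12,3) = 12! / (3! × (12-3)!)
         = 12! / (3! × 9!)
         = 220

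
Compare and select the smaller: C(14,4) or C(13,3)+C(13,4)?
Equal
By Pascal's identity: C(14,4) = C(13,3)+C(13,4) = 1,001. Equal.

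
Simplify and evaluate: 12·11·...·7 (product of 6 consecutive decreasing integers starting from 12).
This is P(12,6) = 12!/(6)! = 665,280.

Answer: 665,280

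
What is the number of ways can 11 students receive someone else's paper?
14,684,570

Reasoning: Using D(n) = (n-1)[D(n-1) + D(n-2)]:
D(11) = (11-1) × [D(10) + D(9)]
      = 10 × [1334961 + 133496]
      = 10 × 1468457
      = 14,684,570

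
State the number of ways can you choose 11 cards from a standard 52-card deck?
60,403,728,840

Working:
C(52,11) = 60,403,728,840.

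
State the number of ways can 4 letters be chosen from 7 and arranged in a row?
840

P(7,4) = 7!/(7-4)! = 840.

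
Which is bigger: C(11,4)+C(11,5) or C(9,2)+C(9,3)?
First=792, Second=120.
Final answer: C(11,4)+C(11,5)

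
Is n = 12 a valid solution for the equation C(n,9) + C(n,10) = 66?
No

C(12,9) + C(12,10) = 220 + 66 = 286, which does not equal 66.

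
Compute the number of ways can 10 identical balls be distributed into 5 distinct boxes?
1,001

Explanation: C(10+5-1, 5-1) = C(14, 4) = 1,001.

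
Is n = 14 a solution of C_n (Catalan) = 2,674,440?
Yes

C_14 = C(28,14)/(14+1) = 40,116,600/15 = 2,674,440, which equals 2,674,440.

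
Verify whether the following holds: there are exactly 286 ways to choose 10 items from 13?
True
C(13,10) = 286.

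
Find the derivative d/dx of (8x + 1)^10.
Chain rule: 10(8x+1)^{9} × 8 = 80(8x+1)^{9}.
Final answer: 80(8x + 1)^9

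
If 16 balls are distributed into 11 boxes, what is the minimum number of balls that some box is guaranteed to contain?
Pigeonhole: ⌈16/11⌉ = 2.
Final answer: 2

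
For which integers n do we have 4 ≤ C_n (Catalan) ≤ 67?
3, 4, 5
C_2=2; C_3=5; C_4=14; C_5=42; C_6=132. So valid n = 3, 4, 5.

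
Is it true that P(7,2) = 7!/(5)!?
True

Reasoning: Permutation formula P(n,k) = n!/(n-k)!: 7!/5! = 5,040/120 = 42 = P(7,2). The statement holds.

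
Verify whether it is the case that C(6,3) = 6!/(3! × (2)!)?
False

The correct denominator is 3!×3!, giving C(6,3) = 20; the stated RHS is 6!/(3!×2!) = 60 ≠ 20, so the statement does not hold.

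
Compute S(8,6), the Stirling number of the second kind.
266

Reasoning: Using the Stirling recurrence: S(n,k) = k·S(n-1,k) + S(n-1,k-1)
S(8,6) = 6·S(7,6) + S(7,5)
         = 6·21 + 140
         = 126 + 140
         = 266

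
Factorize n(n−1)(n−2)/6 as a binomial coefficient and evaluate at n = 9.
C(n,3); C(9,3) = 84

Explanation: n(n−1)(n−2)/6 = n!/(3!(n−3)!) = C(n,3). At n = 9: C(9,3) = 84.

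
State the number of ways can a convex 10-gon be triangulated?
1,430

Reasoning: Using the Catalan number formula: C_n = C(2n, n) / (n+1)
C_8 = C(16, 8) / (8+1)
     = 12870 / 9
     = 1,430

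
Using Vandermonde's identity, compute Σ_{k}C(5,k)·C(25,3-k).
4,060
= C(5+25,3) = C(30,3) = 4,060.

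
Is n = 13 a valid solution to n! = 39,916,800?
No

Explanation: 13! = 13·12! = 13·479,001,600 = 6,227,020,800, which does not equal 39,916,800.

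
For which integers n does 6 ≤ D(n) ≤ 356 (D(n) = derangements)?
Using D(n) = (n−1)[D(n−1) + D(n−2)] with D(1)=0, D(2)=1: D(3)=2; D(4)=9; D(5)=44; D(6)=265; D(7)=1,854. So valid n = 4, 5, 6.

Answer: 4, 5, 6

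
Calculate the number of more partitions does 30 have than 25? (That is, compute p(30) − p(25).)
3,646

Reasoning: Pentagonal recurrence p(n) = p(n−1) + p(n−2) − p(n−5) − p(n−7) + …: p(30) = p(29) + p(28) − p(25) − p(23) + p(18) + p(15) − p(8) − p(4) = 4,565 + 3,718 − 1,958 − 1,255 + 385 + 176 − 22 − 5 = 5,604.
p(25) = p(24) + p(23) − p(20) − p(18) + p(13) + p(10) − p(3) = 1,575 + 1,255 − 627 − 385 + 101 + 42 − 3 = 1,958.
Difference = 5,604 − 1,958 = 3,646.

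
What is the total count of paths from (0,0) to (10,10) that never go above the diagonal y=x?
16,796

Counted by the Catalan number C_10: C_10 = C(20,10)/(10+1) = 184,756/11 = 16,796.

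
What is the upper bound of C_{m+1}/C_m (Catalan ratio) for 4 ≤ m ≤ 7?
C_{m+1}/C_m = 2(2m+1)/(m+2), which increases with m. Maximum at m = 7: 2·15/9 = 10/3.
Final answer: 10/3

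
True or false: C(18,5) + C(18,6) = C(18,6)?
False

Working:
Pascal's identity gives C(19,6) = 27,132, whereas C(18,6) = 18,564.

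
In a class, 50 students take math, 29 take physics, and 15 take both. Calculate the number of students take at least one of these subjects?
64
|A∪B| = |A|+|B|-|A∩B| = 50+29-15 = 64.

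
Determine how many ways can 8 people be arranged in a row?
Arrangements of 8 distinct objects: 8! = 40,320.
Final answer: 40,320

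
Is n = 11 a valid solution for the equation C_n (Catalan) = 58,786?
C_11 = C(22,11)/(11+1) = 705,432/12 = 58,786, which equals 58,786.

Answer: Yes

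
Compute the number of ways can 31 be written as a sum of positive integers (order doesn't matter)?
Pentagonal recurrence p(n) = p(n−1) + p(n−2) − p(n−5) − p(n−7) + …: p(31) = p(30) + p(29) − p(26) − p(24) + p(19) + p(16) − p(9) − p(5) = 5,604 + 4,565 − 2,436 − 1,575 + 490 + 231 − 30 − 7 = 6,842.
Final answer: 6,842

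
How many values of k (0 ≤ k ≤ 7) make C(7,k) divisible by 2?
0

Reasoning: Checking C(7,k) mod 2 for k = 0..7: none are divisible by 2. Count = 0.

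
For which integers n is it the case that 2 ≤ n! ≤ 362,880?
2, 3, 4, 5, 6, 7, 8, 9

Solution: n! is strictly increasing; 2! = 2 and 9! = 362,880, so valid n = 2, 3, 4, 5, 6, 7, 8, 9.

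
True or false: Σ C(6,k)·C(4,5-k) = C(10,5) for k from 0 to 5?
True
Vandermonde's identity gives C(10,5) = 252; RHS C(10,5) = 252.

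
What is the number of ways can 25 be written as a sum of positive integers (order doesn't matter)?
1,958

Explanation: Pentagonal recurrence p(n) = p(n−1) + p(n−2) − p(n−5) − p(n−7) + …: p(25) = p(24) + p(23) − p(20) − p(18) + p(13) + p(10) − p(3) = 1,575 + 1,255 − 627 − 385 + 101 + 42 − 3 = 1,958.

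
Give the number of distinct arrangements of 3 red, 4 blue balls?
Multinomial: 7!/(3! × 4!) = 35.
Final answer: 35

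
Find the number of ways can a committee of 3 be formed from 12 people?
220

C(12,3) = 12! / (3! × (12-3)!)
         = 12! / (3! × 9!)
         = 220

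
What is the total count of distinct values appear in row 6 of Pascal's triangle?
4
Row 6 has entries C(6,0)..C(6,6); by symmetry C(6,k)=C(6,6-k), giving 4 distinct values.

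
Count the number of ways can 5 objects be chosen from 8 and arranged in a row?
6,720

P(8,5) = 8!/(8-5)! = 6,720.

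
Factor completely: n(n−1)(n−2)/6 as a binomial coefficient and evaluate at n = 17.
C(n,3); C(17,3) = 680

Working:
n(n−1)(n−2)/6 = n!/(3!(n−3)!) = C(n,3). At n = 17: C(17,3) = 680.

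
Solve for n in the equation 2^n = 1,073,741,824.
30

Working:
1,073,741,824 = 1,024 × 1,024 × 1,024 = 2^10 × 2^10 × 2^10 = 2^30, so n = 30.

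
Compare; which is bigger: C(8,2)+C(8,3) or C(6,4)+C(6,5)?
C(8,2)+C(8,3)

Working:
First=84, Second=21.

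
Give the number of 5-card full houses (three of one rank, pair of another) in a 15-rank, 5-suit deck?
Triple rank: 15. Triple suits: C(5,3)=10. Pair rank: 14. Pair suits: C(5,2)=10. Total: 21,000.

Answer: 21,000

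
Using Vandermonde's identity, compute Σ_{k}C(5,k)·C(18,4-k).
8,855

Explanation: = C(5+18,4) = C(23,4) = 8,855.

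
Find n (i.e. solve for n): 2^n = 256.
2^8 = 256, so n = 8.

Answer: 8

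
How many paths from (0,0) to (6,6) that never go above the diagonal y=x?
Counted by the Catalan number C_6: C_6 = C(12,6)/(6+1) = 924/7 = 132.
Final answer: 132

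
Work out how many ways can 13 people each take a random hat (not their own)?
Using D(n) = (n-1)[D(n-1) + D(n-2)]:
D(13) = (13-1) × [D(12) + D(11)]
      = 12 × [176214841 + 14684570]
      = 12 × 190899411
      = 2,290,792,932

Answer: 2,290,792,932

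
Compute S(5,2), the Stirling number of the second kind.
Using the Stirling recurrence: S(n,k) = k·S(n-1,k) + S(n-1,k-1)
S(5,2) = 2·S(4,2) + S(4,1)
         = 2·7 + 1
         = 14 + 1
         = 15

Answer: 15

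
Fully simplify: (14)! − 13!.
80,951,270,400
(14)! − 13! = (14)·13! − 13! = (14−1)·13! = 13·13! = 80,951,270,400.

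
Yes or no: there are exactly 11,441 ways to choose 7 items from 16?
No

Explanation: C(16,7) = 11,440 ≠ 11441.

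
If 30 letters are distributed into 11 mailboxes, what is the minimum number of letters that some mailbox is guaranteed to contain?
3

Explanation: Pigeonhole: ⌈30/11⌉ = 3.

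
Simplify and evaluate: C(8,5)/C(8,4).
4/5

Working:
C(n,k+1)/C(n,k) = (n−k)/(k+1). Here (8−4)/(4+1) = 4/5 = 4/5.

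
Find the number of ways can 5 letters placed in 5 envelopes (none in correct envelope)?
Using D(n) = (n-1)[D(n-1) + D(n-2)]:
D(5) = (5-1) × [D(4) + D(3)]
      = 4 × [9 + 2]
      = 4 × 11
      = 44
Final answer: 44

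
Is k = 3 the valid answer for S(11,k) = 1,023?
S(11,3) = 3·S(10,3) + S(10,2) = 3·9,330 + 511 = 28,501, which does not equal 1,023.
Final answer: No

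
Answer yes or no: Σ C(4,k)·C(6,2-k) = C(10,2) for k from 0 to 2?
Yes

Explanation: Vandermonde's identity gives C(10,2) = 45; RHS C(10,2) = 45.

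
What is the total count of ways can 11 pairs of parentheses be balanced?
Using the Catalan number formula: C_n = C(2n, n) / (n+1)
C_11 = C(22, 11) / (11+1)
     = 705432 / 12
     = 58,786

Answer: 58,786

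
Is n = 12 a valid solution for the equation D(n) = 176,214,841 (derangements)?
Yes
D(12) = (12-1)·[D(11) + D(10)] = 11·[14,684,570 + 1,334,961] = 176,214,841, which equals 176,214,841.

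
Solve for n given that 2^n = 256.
2^8 = 256, so n = 8.
Final answer: 8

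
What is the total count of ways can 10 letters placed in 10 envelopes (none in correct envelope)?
1,334,961

Working:
Using D(n) = (n-1)[D(n-1) + D(n-2)]:
D(10) = (10-1) × [D(9) + D(8)]
      = 9 × [133496 + 14833]
      = 9 × 148329
      = 1,334,961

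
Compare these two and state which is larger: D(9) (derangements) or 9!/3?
D(9) = (9-1)·[D(8) + D(7)] = 8·[14,833 + 1,854] = 133,496; 9!/3 = 362,880/3 = 120,960.

Answer: D(9)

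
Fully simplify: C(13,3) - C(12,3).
66
C(13,3) - C(12,3) = C(12,2) = 66.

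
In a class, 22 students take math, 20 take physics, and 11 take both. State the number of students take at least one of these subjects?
|A∪B| = |A|+|B|-|A∩B| = 22+20-11 = 31.

Answer: 31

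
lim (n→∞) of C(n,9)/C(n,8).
∞

Working:
C(n,9)/C(n,8) = (n-8)/9 → ∞ as n → ∞.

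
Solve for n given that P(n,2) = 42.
7

Solution: P(n,2) = n(n−1) is increasing in n; n(n−1) ≈ (n−0.5)^2 = 42 gives n ≈ 7.0. Check: P(5,2) = 20, P(6,2) = 30, P(7,2) = 42 ✓. So n = 7.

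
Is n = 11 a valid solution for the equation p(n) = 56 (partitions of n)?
Yes

Working:
Pentagonal recurrence p(n) = p(n−1) + p(n−2) − p(n−5) − p(n−7) + …: p(11) = p(10) + p(9) − p(6) − p(4) = 42 + 30 − 11 − 5 = 56, which equals 56.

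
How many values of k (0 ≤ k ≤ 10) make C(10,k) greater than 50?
5

Solution: Row 10 is unimodal and symmetric about k=10/2. C(10,2)=45 ≤ 50; C(10,3)=120 > 50; by symmetry C(10,k) > 50 for k = 3..7. That's 7 - 3 + 1 = 5 values.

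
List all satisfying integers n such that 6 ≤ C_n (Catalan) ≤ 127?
4, 5

C_3=5; C_4=14; C_5=42; C_6=132. So valid n = 4, 5.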